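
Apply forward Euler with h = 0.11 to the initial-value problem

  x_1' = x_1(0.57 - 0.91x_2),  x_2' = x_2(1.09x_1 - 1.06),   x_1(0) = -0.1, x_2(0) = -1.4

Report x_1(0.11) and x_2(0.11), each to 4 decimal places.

-0.1203, -1.2200

Euler on (x_1,x_2): x_1_{n+1} = x_1_n + h·x_1', x_2_{n+1} = x_2_n + h·x_2'.
0.000000: (-0.100000, -1.400000); f=(-0.184400, 1.636600) → (-0.120284, -1.219974)
(x_1(0.11), x_2(0.11)) ≈ (-0.1203, -1.2200)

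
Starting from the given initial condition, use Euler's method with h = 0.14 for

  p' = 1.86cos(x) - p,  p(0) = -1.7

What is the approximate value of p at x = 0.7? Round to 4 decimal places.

Euler: p_{n+1} = p_n + h·f(x_n, p_n).
x=0.000000, p=-1.700000: f=3.560000 → p ← -1.700000 + 0.14·3.560000 = -1.201600
x=0.140000, p=-1.201600: f=3.043402 → p ← -1.201600 + 0.14·3.043402 = -0.775524
x=0.280000, p=-0.775524: f=2.563087 → p ← -0.775524 + 0.14·2.563087 = -0.416692
x=0.420000, p=-0.416692: f=2.115037 → p ← -0.416692 + 0.14·2.115037 = -0.120586
x=0.560000, p=-0.120586: f=1.696481 → p ← -0.120586 + 0.14·1.696481 = 0.116921
p(0.7) ≈ 0.1169

0.1169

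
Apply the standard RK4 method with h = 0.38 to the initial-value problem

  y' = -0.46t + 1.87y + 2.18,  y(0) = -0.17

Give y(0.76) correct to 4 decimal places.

2.7264

RK4: k1 = f(t_n, y_n); k2 = f(t_n + h/2, y_n + (h/2)·k1); k3 = f(t_n + h/2, y_n + (h/2)·k2); k4 = f(t_n + h, y_n + h·k3); y_{n+1} = y_n + (h/6)·(k1 + 2k2 + 2k3 + k4).
t=0.000000, y=-0.170000:
  k1 = f(0.000000, -0.170000) = 1.862100
  k2 = f(0.190000, 0.183799) = 2.436304
  k3 = f(0.190000, 0.292898) = 2.640319
  k4 = f(0.380000, 0.833321) = 3.563511
  y ← -0.170000 + (0.38/6)·(k1 + 2k2 + 2k3 + k4) = 0.816661
t=0.380000, y=0.816661:
  k1 = f(0.380000, 0.816661) = 3.532356
  k2 = f(0.570000, 1.487809) = 4.700002
  k3 = f(0.570000, 1.709661) = 5.114867
  k4 = f(0.760000, 2.760310) = 6.992180
  y ← 0.816661 + (0.38/6)·(k1 + 2k2 + 2k3 + k4) = 2.726432
y(0.76) ≈ 2.7264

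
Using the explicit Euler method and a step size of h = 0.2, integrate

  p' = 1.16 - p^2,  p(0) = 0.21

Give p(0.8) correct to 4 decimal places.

Euler: p_{n+1} = p_n + h·f(x_n, p_n).
x=0.000000, p=0.210000: f=1.115900 → p ← 0.210000 + 0.2·1.115900 = 0.433180
x=0.200000, p=0.433180: f=0.972355 → p ← 0.433180 + 0.2·0.972355 = 0.627651
x=0.400000, p=0.627651: f=0.766054 → p ← 0.627651 + 0.2·0.766054 = 0.780862
x=0.600000, p=0.780862: f=0.550255 → p ← 0.780862 + 0.2·0.550255 = 0.890913
p(0.8) ≈ 0.8909

0.8909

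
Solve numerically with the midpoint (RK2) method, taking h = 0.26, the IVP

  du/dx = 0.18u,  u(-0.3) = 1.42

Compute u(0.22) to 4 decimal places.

Midpoint: k1 = f(x_n, u_n); k2 = f(x_n + h/2, u_n + (h/2)·k1); u_{n+1} = u_n + h·k2.
x=-0.300000, u=1.420000:
  k1 = f(-0.300000, 1.420000) = 0.255600
  k2 = f(-0.170000, 1.453228) = 0.261581
  u ← 1.420000 + 0.26·0.261581 = 1.488011
x=-0.040000, u=1.488011:
  k1 = f(-0.040000, 1.488011) = 0.267842
  k2 = f(0.090000, 1.522831) = 0.274109
  u ← 1.488011 + 0.26·0.274109 = 1.559280
u(0.22) ≈ 1.5593

1.5593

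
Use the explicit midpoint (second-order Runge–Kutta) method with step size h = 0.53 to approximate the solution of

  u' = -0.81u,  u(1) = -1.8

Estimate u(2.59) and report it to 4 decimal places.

-0.5242

Midpoint: k1 = f(x_n, u_n); k2 = f(x_n + h/2, u_n + (h/2)·k1); u_{n+1} = u_n + h·k2.
x=1.000000, u=-1.800000:
  k1 = f(1.000000, -1.800000) = 1.458000
  k2 = f(1.265000, -1.413630) = 1.145040
  u ← -1.800000 + 0.53·1.145040 = -1.193129
x=1.530000, u=-1.193129:
  k1 = f(1.530000, -1.193129) = 0.966434
  k2 = f(1.795000, -0.937024) = 0.758989
  u ← -1.193129 + 0.53·0.758989 = -0.790864
x=2.060000, u=-0.790864:
  k1 = f(2.060000, -0.790864) = 0.640600
  k2 = f(2.325000, -0.621105) = 0.503095
  u ← -0.790864 + 0.53·0.503095 = -0.524224
u(2.59) ≈ -0.5242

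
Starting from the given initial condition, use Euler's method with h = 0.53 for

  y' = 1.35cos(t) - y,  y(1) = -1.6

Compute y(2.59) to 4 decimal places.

Euler: y_{n+1} = y_n + h·f(t_n, y_n).
t=1.000000, y=-1.600000: f=2.329408 → y ← -1.600000 + 0.53·2.329408 = -0.365414
t=1.530000, y=-0.365414: f=0.420473 → y ← -0.365414 + 0.53·0.420473 = -0.142563
t=2.060000, y=-0.142563: f=-0.491833 → y ← -0.142563 + 0.53·(-0.491833) = -0.403234
y(2.59) ≈ -0.4032

-0.4032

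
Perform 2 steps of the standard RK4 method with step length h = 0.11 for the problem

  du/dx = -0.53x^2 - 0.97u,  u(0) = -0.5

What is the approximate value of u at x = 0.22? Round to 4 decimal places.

-0.4057

RK4: k1 = f(x_n, u_n); k2 = f(x_n + h/2, u_n + (h/2)·k1); k3 = f(x_n + h/2, u_n + (h/2)·k2); k4 = f(x_n + h, u_n + h·k3); u_{n+1} = u_n + (h/6)·(k1 + 2k2 + 2k3 + k4).
x=0.000000, u=-0.500000:
  k1 = f(0.000000, -0.500000) = 0.485000
  k2 = f(0.055000, -0.473325) = 0.457522
  k3 = f(0.055000, -0.474836) = 0.458988
  k4 = f(0.110000, -0.449511) = 0.429613
  u ← -0.500000 + (0.11/6)·(k1 + 2k2 + 2k3 + k4) = -0.449627
x=0.110000, u=-0.449627:
  k1 = f(0.110000, -0.449627) = 0.429725
  k2 = f(0.165000, -0.425992) = 0.398783
  k3 = f(0.165000, -0.427694) = 0.400434
  k4 = f(0.220000, -0.405579) = 0.367760
  u ← -0.449627 + (0.11/6)·(k1 + 2k2 + 2k3 + k4) = -0.405702
u(0.22) ≈ -0.4057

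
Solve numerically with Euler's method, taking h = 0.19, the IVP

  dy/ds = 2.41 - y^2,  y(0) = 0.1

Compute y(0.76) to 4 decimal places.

1.4056

Euler: y_{n+1} = y_n + h·f(s_n, y_n).
s=0.000000, y=0.100000: f=2.400000 → y ← 0.100000 + 0.19·2.400000 = 0.556000
s=0.190000, y=0.556000: f=2.100864 → y ← 0.556000 + 0.19·2.100864 = 0.955164
s=0.380000, y=0.955164: f=1.497661 → y ← 0.955164 + 0.19·1.497661 = 1.239720
s=0.570000, y=1.239720: f=0.873095 → y ← 1.239720 + 0.19·0.873095 = 1.405608
y(0.76) ≈ 1.4056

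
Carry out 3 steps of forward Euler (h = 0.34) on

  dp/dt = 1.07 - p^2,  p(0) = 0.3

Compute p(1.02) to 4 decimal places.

0.9726

Euler: p_{n+1} = p_n + h·f(t_n, p_n).
t=0.000000, p=0.300000: f=0.980000 → p ← 0.300000 + 0.34·0.980000 = 0.633200
t=0.340000, p=0.633200: f=0.669058 → p ← 0.633200 + 0.34·0.669058 = 0.860680
t=0.680000, p=0.860680: f=0.329231 → p ← 0.860680 + 0.34·0.329231 = 0.972618
p(1.02) ≈ 0.9726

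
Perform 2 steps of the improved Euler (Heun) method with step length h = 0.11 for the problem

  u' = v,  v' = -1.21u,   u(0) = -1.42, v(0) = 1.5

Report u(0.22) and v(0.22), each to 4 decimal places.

-1.0509, 1.8314

Heun on (u,v): k1 = f(s_n, state_n); k2 = f(s_n + h, state_n + h·k1); state_{n+1} = state_n + (h/2)·(k1 + k2).
0.000000: (-1.420000, 1.500000)
  k1 = (1.500000, 1.718200)
  predictor → (-1.255000, 1.689002)
  k2 = (1.689002, 1.518550)
  → (-1.244605, 1.678021)
0.110000: (-1.244605, 1.678021)
  k1 = (1.678021, 1.505972)
  predictor → (-1.060023, 1.843678)
  k2 = (1.843678, 1.282627)
  → (-1.050911, 1.831394)
(u(0.22), v(0.22)) ≈ (-1.0509, 1.8314)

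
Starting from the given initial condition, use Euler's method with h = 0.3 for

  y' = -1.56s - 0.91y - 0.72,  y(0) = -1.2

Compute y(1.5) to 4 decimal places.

Euler: y_{n+1} = y_n + h·f(s_n, y_n).
s=0.000000, y=-1.200000: f=0.372000 → y ← -1.200000 + 0.3·0.372000 = -1.088400
s=0.300000, y=-1.088400: f=-0.197556 → y ← -1.088400 + 0.3·(-0.197556) = -1.147667
s=0.600000, y=-1.147667: f=-0.611623 → y ← -1.147667 + 0.3·(-0.611623) = -1.331154
s=0.900000, y=-1.331154: f=-0.912650 → y ← -1.331154 + 0.3·(-0.912650) = -1.604949
s=1.200000, y=-1.604949: f=-1.131497 → y ← -1.604949 + 0.3·(-1.131497) = -1.944398
y(1.5) ≈ -1.9444

-1.9444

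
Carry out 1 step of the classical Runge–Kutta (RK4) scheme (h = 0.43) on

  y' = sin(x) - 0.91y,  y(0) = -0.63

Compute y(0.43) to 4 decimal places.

RK4: k1 = f(x_n, y_n); k2 = f(x_n + h/2, y_n + (h/2)·k1); k3 = f(x_n + h/2, y_n + (h/2)·k2); k4 = f(x_n + h, y_n + h·k3); y_{n+1} = y_n + (h/6)·(k1 + 2k2 + 2k3 + k4).
x=0.000000, y=-0.630000:
  k1 = f(0.000000, -0.630000) = 0.573300
  k2 = f(0.215000, -0.506741) = 0.674481
  k3 = f(0.215000, -0.484987) = 0.654685
  k4 = f(0.430000, -0.348485) = 0.733992
  y ← -0.630000 + (0.43/6)·(k1 + 2k2 + 2k3 + k4) = -0.345797
y(0.43) ≈ -0.3458

-0.3458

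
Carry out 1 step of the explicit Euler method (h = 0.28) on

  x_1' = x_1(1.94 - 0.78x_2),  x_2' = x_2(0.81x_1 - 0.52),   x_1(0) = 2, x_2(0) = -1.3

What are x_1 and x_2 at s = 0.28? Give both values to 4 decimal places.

Euler on (x_1,x_2): x_1_{n+1} = x_1_n + h·x_1', x_2_{n+1} = x_2_n + h·x_2'.
0.000000: (2.000000, -1.300000); f=(5.908000, -1.430000) → (3.654240, -1.700400)
(x_1(0.28), x_2(0.28)) ≈ (3.6542, -1.7004)

3.6542, -1.7004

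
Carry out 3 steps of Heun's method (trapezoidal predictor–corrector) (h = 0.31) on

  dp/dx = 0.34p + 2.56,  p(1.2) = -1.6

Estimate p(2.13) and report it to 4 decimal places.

Heun: k1 = f(x_n, p_n); k2 = f(x_n + h, p_n + h·k1); p_{n+1} = p_n + (h/2)·(k1 + k2).
x=1.200000, p=-1.600000:
  k1 = f(1.200000, -1.600000) = 2.016000
  k2 = f(1.510000, -0.975040) = 2.228486
  p ← -1.600000 + (0.31/2)·(2.016000 + 2.228486) = -0.942105
x=1.510000, p=-0.942105:
  k1 = f(1.510000, -0.942105) = 2.239684
  k2 = f(1.820000, -0.247802) = 2.475747
  p ← -0.942105 + (0.31/2)·(2.239684 + 2.475747) = -0.211213
x=1.820000, p=-0.211213:
  k1 = f(1.820000, -0.211213) = 2.488188
  k2 = f(2.130000, 0.560125) = 2.750443
  p ← -0.211213 + (0.31/2)·(2.488188 + 2.750443) = 0.600775
p(2.13) ≈ 0.6008

0.6008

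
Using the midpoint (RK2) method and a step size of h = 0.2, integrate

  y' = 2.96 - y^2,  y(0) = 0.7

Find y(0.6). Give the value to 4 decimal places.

Midpoint: k1 = f(x_n, y_n); k2 = f(x_n + h/2, y_n + (h/2)·k1); y_{n+1} = y_n + h·k2.
x=0.000000, y=0.700000:
  k1 = f(0.000000, 0.700000) = 2.470000
  k2 = f(0.100000, 0.947000) = 2.063191
  y ← 0.700000 + 0.2·2.063191 = 1.112638
x=0.200000, y=1.112638:
  k1 = f(0.200000, 1.112638) = 1.722036
  k2 = f(0.300000, 1.284842) = 1.309181
  y ← 1.112638 + 0.2·1.309181 = 1.374474
x=0.400000, y=1.374474:
  k1 = f(0.400000, 1.374474) = 1.070820
  k2 = f(0.500000, 1.481556) = 0.764990
  y ← 1.374474 + 0.2·0.764990 = 1.527473
y(0.6) ≈ 1.5275

1.5275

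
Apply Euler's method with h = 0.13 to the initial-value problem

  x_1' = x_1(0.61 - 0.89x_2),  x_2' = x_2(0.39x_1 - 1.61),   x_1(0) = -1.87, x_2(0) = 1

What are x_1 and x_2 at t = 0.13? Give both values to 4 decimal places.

Euler on (x_1,x_2): x_1_{n+1} = x_1_n + h·x_1', x_2_{n+1} = x_2_n + h·x_2'.
0.000000: (-1.870000, 1.000000); f=(0.523600, -2.339300) → (-1.801932, 0.695891)
(x_1(0.13), x_2(0.13)) ≈ (-1.8019, 0.6959)

-1.8019, 0.6959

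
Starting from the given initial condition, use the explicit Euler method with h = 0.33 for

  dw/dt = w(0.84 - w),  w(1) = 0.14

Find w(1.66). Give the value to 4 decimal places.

Euler: w_{n+1} = w_n + h·f(t_n, w_n).
t=1.000000, w=0.140000: f=0.098000 → w ← 0.140000 + 0.33·0.098000 = 0.172340
t=1.330000, w=0.172340: f=0.115065 → w ← 0.172340 + 0.33·0.115065 = 0.210311
w(1.66) ≈ 0.2103

0.2103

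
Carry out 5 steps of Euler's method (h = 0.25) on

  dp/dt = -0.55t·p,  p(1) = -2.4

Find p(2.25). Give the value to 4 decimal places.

-0.7491

Euler: p_{n+1} = p_n + h·f(t_n, p_n).
t=1.000000, p=-2.400000: f=1.320000 → p ← -2.400000 + 0.25·1.320000 = -2.070000
t=1.250000, p=-2.070000: f=1.423125 → p ← -2.070000 + 0.25·1.423125 = -1.714219
t=1.500000, p=-1.714219: f=1.414230 → p ← -1.714219 + 0.25·1.414230 = -1.360661
t=1.750000, p=-1.360661: f=1.309636 → p ← -1.360661 + 0.25·1.309636 = -1.033252
t=2.000000, p=-1.033252: f=1.136577 → p ← -1.033252 + 0.25·1.136577 = -0.749108
p(2.25) ≈ -0.7491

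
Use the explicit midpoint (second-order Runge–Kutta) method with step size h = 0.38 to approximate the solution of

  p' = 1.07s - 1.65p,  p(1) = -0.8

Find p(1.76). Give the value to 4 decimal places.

Midpoint: k1 = f(s_n, p_n); k2 = f(s_n + h/2, p_n + (h/2)·k1); p_{n+1} = p_n + h·k2.
s=1.000000, p=-0.800000:
  k1 = f(1.000000, -0.800000) = 2.390000
  k2 = f(1.190000, -0.345900) = 1.844035
  p ← -0.800000 + 0.38·1.844035 = -0.099267
s=1.380000, p=-0.099267:
  k1 = f(1.380000, -0.099267) = 1.640390
  k2 = f(1.570000, 0.212407) = 1.329428
  p ← -0.099267 + 0.38·1.329428 = 0.405916
p(1.76) ≈ 0.4059

0.4059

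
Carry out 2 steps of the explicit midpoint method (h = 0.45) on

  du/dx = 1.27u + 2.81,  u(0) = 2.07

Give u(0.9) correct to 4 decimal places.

10.6761

Midpoint: k1 = f(x_n, u_n); k2 = f(x_n + h/2, u_n + (h/2)·k1); u_{n+1} = u_n + h·k2.
x=0.000000, u=2.070000:
  k1 = f(0.000000, 2.070000) = 5.438900
  k2 = f(0.225000, 3.293753) = 6.993066
  u ← 2.070000 + 0.45·6.993066 = 5.216880
x=0.450000, u=5.216880:
  k1 = f(0.450000, 5.216880) = 9.435437
  k2 = f(0.675000, 7.339853) = 12.131613
  u ← 5.216880 + 0.45·12.131613 = 10.676105
u(0.9) ≈ 10.6761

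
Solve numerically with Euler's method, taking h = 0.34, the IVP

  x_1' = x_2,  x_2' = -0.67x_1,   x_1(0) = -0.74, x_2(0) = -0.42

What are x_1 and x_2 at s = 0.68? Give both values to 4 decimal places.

-0.9683, -0.0503

Euler on (x_1,x_2): x_1_{n+1} = x_1_n + h·x_1', x_2_{n+1} = x_2_n + h·x_2'.
0.000000: (-0.740000, -0.420000); f=(-0.420000, 0.495800) → (-0.882800, -0.251428)
0.340000: (-0.882800, -0.251428); f=(-0.251428, 0.591476) → (-0.968286, -0.050326)
(x_1(0.68), x_2(0.68)) ≈ (-0.9683, -0.0503)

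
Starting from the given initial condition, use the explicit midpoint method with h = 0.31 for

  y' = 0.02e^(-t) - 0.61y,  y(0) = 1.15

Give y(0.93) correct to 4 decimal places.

Midpoint: k1 = f(t_n, y_n); k2 = f(t_n + h/2, y_n + (h/2)·k1); y_{n+1} = y_n + h·k2.
t=0.000000, y=1.150000:
  k1 = f(0.000000, 1.150000) = -0.681500
  k2 = f(0.155000, 1.044367) = -0.619936
  y ← 1.150000 + 0.31·(-0.619936) = 0.957820
t=0.310000, y=0.957820:
  k1 = f(0.310000, 0.957820) = -0.569601
  k2 = f(0.465000, 0.869532) = -0.517852
  y ← 0.957820 + 0.31·(-0.517852) = 0.797286
t=0.620000, y=0.797286:
  k1 = f(0.620000, 0.797286) = -0.475585
  k2 = f(0.775000, 0.723570) = -0.432164
  y ← 0.797286 + 0.31·(-0.432164) = 0.663315
y(0.93) ≈ 0.6633

0.6633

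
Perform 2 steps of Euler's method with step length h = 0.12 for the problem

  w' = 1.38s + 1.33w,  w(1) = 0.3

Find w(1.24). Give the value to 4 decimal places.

Euler: w_{n+1} = w_n + h·f(s_n, w_n).
s=1.000000, w=0.300000: f=1.779000 → w ← 0.300000 + 0.12·1.779000 = 0.513480
s=1.120000, w=0.513480: f=2.228528 → w ← 0.513480 + 0.12·2.228528 = 0.780903
w(1.24) ≈ 0.7809

0.7809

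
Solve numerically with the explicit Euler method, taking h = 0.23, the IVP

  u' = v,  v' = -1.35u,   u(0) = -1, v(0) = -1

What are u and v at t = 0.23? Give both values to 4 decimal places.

-1.2300, -0.6895

Euler on (u,v): u_{n+1} = u_n + h·u', v_{n+1} = v_n + h·v'.
0.000000: (-1.000000, -1.000000); f=(-1.000000, 1.350000) → (-1.230000, -0.689500)
(u(0.23), v(0.23)) ≈ (-1.2300, -0.6895)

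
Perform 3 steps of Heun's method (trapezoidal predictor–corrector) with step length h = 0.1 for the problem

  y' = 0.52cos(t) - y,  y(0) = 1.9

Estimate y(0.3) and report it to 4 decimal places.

Heun: k1 = f(t_n, y_n); k2 = f(t_n + h, y_n + h·k1); y_{n+1} = y_n + (h/2)·(k1 + k2).
t=0.000000, y=1.900000:
  k1 = f(0.000000, 1.900000) = -1.380000
  k2 = f(0.100000, 1.762000) = -1.244598
  y ← 1.900000 + (0.1/2)·(-1.380000 + (-1.244598)) = 1.768770
t=0.100000, y=1.768770:
  k1 = f(0.100000, 1.768770) = -1.251368
  k2 = f(0.200000, 1.643633) = -1.133999
  y ← 1.768770 + (0.1/2)·(-1.251368 + (-1.133999)) = 1.649502
t=0.200000, y=1.649502:
  k1 = f(0.200000, 1.649502) = -1.139867
  k2 = f(0.300000, 1.535515) = -1.038740
  y ← 1.649502 + (0.1/2)·(-1.139867 + (-1.038740)) = 1.540571
y(0.3) ≈ 1.5406

1.5406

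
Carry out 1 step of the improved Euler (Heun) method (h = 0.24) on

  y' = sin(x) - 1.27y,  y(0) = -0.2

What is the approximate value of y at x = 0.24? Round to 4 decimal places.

-0.1198

Heun: k1 = f(x_n, y_n); k2 = f(x_n + h, y_n + h·k1); y_{n+1} = y_n + (h/2)·(k1 + k2).
x=0.000000, y=-0.200000:
  k1 = f(0.000000, -0.200000) = 0.254000
  k2 = f(0.240000, -0.139040) = 0.414283
  y ← -0.200000 + (0.24/2)·(0.254000 + 0.414283) = -0.119806
y(0.24) ≈ -0.1198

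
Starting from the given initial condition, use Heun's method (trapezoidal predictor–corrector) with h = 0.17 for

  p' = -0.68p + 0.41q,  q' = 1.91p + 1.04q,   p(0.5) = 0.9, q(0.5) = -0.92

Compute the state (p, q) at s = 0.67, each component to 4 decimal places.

Heun on (p,q): k1 = f(s_n, state_n); k2 = f(s_n + h, state_n + h·k1); state_{n+1} = state_n + (h/2)·(k1 + k2).
0.500000: (0.900000, -0.920000)
  k1 = (-0.989200, 0.762200)
  predictor → (0.731836, -0.790426)
  k2 = (-0.821723, 0.575764)
  → (0.746072, -0.806273)
(p(0.67), q(0.67)) ≈ (0.7461, -0.8063)

0.7461, -0.8063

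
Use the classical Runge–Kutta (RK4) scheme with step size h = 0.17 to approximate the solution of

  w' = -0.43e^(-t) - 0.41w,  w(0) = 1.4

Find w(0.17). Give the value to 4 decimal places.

RK4: k1 = f(t_n, w_n); k2 = f(t_n + h/2, w_n + (h/2)·k1); k3 = f(t_n + h/2, w_n + (h/2)·k2); k4 = f(t_n + h, w_n + h·k3); w_{n+1} = w_n + (h/6)·(k1 + 2k2 + 2k3 + k4).
t=0.000000, w=1.400000:
  k1 = f(0.000000, 1.400000) = -1.004000
  k2 = f(0.085000, 1.314660) = -0.933971
  k3 = f(0.085000, 1.320612) = -0.936411
  k4 = f(0.170000, 1.240810) = -0.871508
  w ← 1.400000 + (0.17/6)·(k1 + 2k2 + 2k3 + k4) = 1.240872
w(0.17) ≈ 1.2409

1.2409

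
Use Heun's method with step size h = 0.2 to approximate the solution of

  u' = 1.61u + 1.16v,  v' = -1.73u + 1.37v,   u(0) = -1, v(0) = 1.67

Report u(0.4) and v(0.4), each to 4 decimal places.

-0.3334, 3.6436

Heun on (u,v): k1 = f(x_n, state_n); k2 = f(x_n + h, state_n + h·k1); state_{n+1} = state_n + (h/2)·(k1 + k2).
0.000000: (-1.000000, 1.670000)
  k1 = (0.327200, 4.017900)
  predictor → (-0.934560, 2.473580)
  k2 = (1.364711, 5.005593)
  → (-0.830809, 2.572349)
0.200000: (-0.830809, 2.572349)
  k1 = (1.646323, 4.961418)
  predictor → (-0.501544, 3.564633)
  k2 = (3.327488, 5.751219)
  → (-0.333428, 3.643613)
(u(0.4), v(0.4)) ≈ (-0.3334, 3.6436)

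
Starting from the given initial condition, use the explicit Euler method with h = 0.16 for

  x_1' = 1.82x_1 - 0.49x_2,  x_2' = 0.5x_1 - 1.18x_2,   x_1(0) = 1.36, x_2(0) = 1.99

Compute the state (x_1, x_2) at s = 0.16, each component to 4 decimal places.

Euler on (x_1,x_2): x_1_{n+1} = x_1_n + h·x_1', x_2_{n+1} = x_2_n + h·x_2'.
0.000000: (1.360000, 1.990000); f=(1.500100, -1.668200) → (1.600016, 1.723088)
(x_1(0.16), x_2(0.16)) ≈ (1.6000, 1.7231)

1.6000, 1.7231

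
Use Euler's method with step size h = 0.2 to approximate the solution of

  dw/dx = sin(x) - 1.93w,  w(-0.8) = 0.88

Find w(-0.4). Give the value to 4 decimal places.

0.1307

Euler: w_{n+1} = w_n + h·f(x_n, w_n).
x=-0.800000, w=0.880000: f=-2.415756 → w ← 0.880000 + 0.2·(-2.415756) = 0.396849
x=-0.600000, w=0.396849: f=-1.330561 → w ← 0.396849 + 0.2·(-1.330561) = 0.130737
w(-0.4) ≈ 0.1307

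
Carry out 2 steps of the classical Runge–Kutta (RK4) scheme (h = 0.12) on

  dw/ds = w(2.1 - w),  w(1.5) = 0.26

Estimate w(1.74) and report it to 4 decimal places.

0.3981

RK4: k1 = f(s_n, w_n); k2 = f(s_n + h/2, w_n + (h/2)·k1); k3 = f(s_n + h/2, w_n + (h/2)·k2); k4 = f(s_n + h, w_n + h·k3); w_{n+1} = w_n + (h/6)·(k1 + 2k2 + 2k3 + k4).
s=1.500000, w=0.260000:
  k1 = f(1.500000, 0.260000) = 0.478400
  k2 = f(1.560000, 0.288704) = 0.522928
  k3 = f(1.560000, 0.291376) = 0.526989
  k4 = f(1.620000, 0.323239) = 0.574318
  w ← 0.260000 + (0.12/6)·(k1 + 2k2 + 2k3 + k4) = 0.323051
s=1.620000, w=0.323051:
  k1 = f(1.620000, 0.323051) = 0.574045
  k2 = f(1.680000, 0.357494) = 0.622935
  k3 = f(1.680000, 0.360427) = 0.626989
  k4 = f(1.740000, 0.398290) = 0.677774
  w ← 0.323051 + (0.12/6)·(k1 + 2k2 + 2k3 + k4) = 0.398084
w(1.74) ≈ 0.3981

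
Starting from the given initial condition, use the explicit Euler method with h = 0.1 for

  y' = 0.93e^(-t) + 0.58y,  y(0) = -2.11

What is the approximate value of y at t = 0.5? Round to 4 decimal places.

-2.3605

Euler: y_{n+1} = y_n + h·f(t_n, y_n).
t=0.000000, y=-2.110000: f=-0.293800 → y ← -2.110000 + 0.1·(-0.293800) = -2.139380
t=0.100000, y=-2.139380: f=-0.399342 → y ← -2.139380 + 0.1·(-0.399342) = -2.179314
t=0.200000, y=-2.179314: f=-0.502583 → y ← -2.179314 + 0.1·(-0.502583) = -2.229572
t=0.300000, y=-2.229572: f=-0.604191 → y ← -2.229572 + 0.1·(-0.604191) = -2.289992
t=0.400000, y=-2.289992: f=-0.704797 → y ← -2.289992 + 0.1·(-0.704797) = -2.360471
y(0.5) ≈ -2.3605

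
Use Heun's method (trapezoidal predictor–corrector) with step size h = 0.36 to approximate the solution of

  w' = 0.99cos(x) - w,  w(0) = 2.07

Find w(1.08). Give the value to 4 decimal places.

1.2036

Heun: k1 = f(x_n, w_n); k2 = f(x_n + h, w_n + h·k1); w_{n+1} = w_n + (h/2)·(k1 + k2).
x=0.000000, w=2.070000:
  k1 = f(0.000000, 2.070000) = -1.080000
  k2 = f(0.360000, 1.681200) = -0.754662
  w ← 2.070000 + (0.36/2)·(-1.080000 + (-0.754662)) = 1.739761
x=0.360000, w=1.739761:
  k1 = f(0.360000, 1.739761) = -0.813223
  k2 = f(0.720000, 1.447001) = -0.702713
  w ← 1.739761 + (0.36/2)·(-0.813223 + (-0.702713)) = 1.466892
x=0.720000, w=1.466892:
  k1 = f(0.720000, 1.466892) = -0.722605
  k2 = f(1.080000, 1.206755) = -0.740140
  w ← 1.466892 + (0.36/2)·(-0.722605 + (-0.740140)) = 1.203598
w(1.08) ≈ 1.2036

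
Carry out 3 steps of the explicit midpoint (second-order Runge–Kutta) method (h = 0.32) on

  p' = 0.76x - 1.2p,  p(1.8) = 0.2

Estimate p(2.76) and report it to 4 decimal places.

1.0850

Midpoint: k1 = f(x_n, p_n); k2 = f(x_n + h/2, p_n + (h/2)·k1); p_{n+1} = p_n + h·k2.
x=1.800000, p=0.200000:
  k1 = f(1.800000, 0.200000) = 1.128000
  k2 = f(1.960000, 0.380480) = 1.033024
  p ← 0.200000 + 0.32·1.033024 = 0.530568
x=2.120000, p=0.530568:
  k1 = f(2.120000, 0.530568) = 0.974519
  k2 = f(2.280000, 0.686491) = 0.909011
  p ← 0.530568 + 0.32·0.909011 = 0.821451
x=2.440000, p=0.821451:
  k1 = f(2.440000, 0.821451) = 0.868658
  k2 = f(2.600000, 0.960437) = 0.823476
  p ← 0.821451 + 0.32·0.823476 = 1.084964
p(2.76) ≈ 1.0850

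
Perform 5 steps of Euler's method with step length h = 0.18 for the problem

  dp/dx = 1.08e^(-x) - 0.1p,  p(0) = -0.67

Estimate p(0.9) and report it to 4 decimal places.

Euler: p_{n+1} = p_n + h·f(x_n, p_n).
x=0.000000, p=-0.670000: f=1.147000 → p ← -0.670000 + 0.18·1.147000 = -0.463540
x=0.180000, p=-0.463540: f=0.948446 → p ← -0.463540 + 0.18·0.948446 = -0.292820
x=0.360000, p=-0.292820: f=0.782772 → p ← -0.292820 + 0.18·0.782772 = -0.151921
x=0.540000, p=-0.151921: f=0.644560 → p ← -0.151921 + 0.18·0.644560 = -0.035900
x=0.720000, p=-0.035900: f=0.529282 → p ← -0.035900 + 0.18·0.529282 = 0.059371
p(0.9) ≈ 0.0594

0.0594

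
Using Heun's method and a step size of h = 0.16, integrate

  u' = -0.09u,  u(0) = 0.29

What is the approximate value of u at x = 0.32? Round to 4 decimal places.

Heun: k1 = f(x_n, u_n); k2 = f(x_n + h, u_n + h·k1); u_{n+1} = u_n + (h/2)·(k1 + k2).
x=0.000000, u=0.290000:
  k1 = f(0.000000, 0.290000) = -0.026100
  k2 = f(0.160000, 0.285824) = -0.025724
  u ← 0.290000 + (0.16/2)·(-0.026100 + (-0.025724)) = 0.285854
x=0.160000, u=0.285854:
  k1 = f(0.160000, 0.285854) = -0.025727
  k2 = f(0.320000, 0.281738) = -0.025356
  u ← 0.285854 + (0.16/2)·(-0.025727 + (-0.025356)) = 0.281767
u(0.32) ≈ 0.2818

0.2818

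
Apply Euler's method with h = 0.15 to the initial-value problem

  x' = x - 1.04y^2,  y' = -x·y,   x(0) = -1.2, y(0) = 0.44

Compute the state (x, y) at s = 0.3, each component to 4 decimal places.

Euler on (x,y): x_{n+1} = x_n + h·x', y_{n+1} = y_n + h·y'.
0.000000: (-1.200000, 0.440000); f=(-1.401344, 0.528000) → (-1.410202, 0.519200)
0.150000: (-1.410202, 0.519200); f=(-1.690553, 0.732177) → (-1.663785, 0.629027)
(x(0.3), y(0.3)) ≈ (-1.6638, 0.6290)

-1.6638, 0.6290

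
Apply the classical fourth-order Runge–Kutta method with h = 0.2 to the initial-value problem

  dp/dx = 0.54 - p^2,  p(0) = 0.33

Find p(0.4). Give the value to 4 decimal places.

RK4: k1 = f(x_n, p_n); k2 = f(x_n + h/2, p_n + (h/2)·k1); k3 = f(x_n + h/2, p_n + (h/2)·k2); k4 = f(x_n + h, p_n + h·k3); p_{n+1} = p_n + (h/6)·(k1 + 2k2 + 2k3 + k4).
x=0.000000, p=0.330000:
  k1 = f(0.000000, 0.330000) = 0.431100
  k2 = f(0.100000, 0.373110) = 0.400789
  k3 = f(0.100000, 0.370079) = 0.403042
  k4 = f(0.200000, 0.410608) = 0.371401
  p ← 0.330000 + (0.2/6)·(k1 + 2k2 + 2k3 + k4) = 0.410339
x=0.200000, p=0.410339:
  k1 = f(0.200000, 0.410339) = 0.371622
  k2 = f(0.300000, 0.447501) = 0.339743
  k3 = f(0.300000, 0.444313) = 0.342586
  k4 = f(0.400000, 0.478856) = 0.310697
  p ← 0.410339 + (0.2/6)·(k1 + 2k2 + 2k3 + k4) = 0.478571
p(0.4) ≈ 0.4786

0.4786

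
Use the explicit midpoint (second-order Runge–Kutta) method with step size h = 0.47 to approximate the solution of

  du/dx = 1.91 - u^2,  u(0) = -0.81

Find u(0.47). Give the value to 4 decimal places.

Midpoint: k1 = f(x_n, u_n); k2 = f(x_n + h/2, u_n + (h/2)·k1); u_{n+1} = u_n + h·k2.
x=0.000000, u=-0.810000:
  k1 = f(0.000000, -0.810000) = 1.253900
  k2 = f(0.235000, -0.515334) = 1.644431
  u ← -0.810000 + 0.47·1.644431 = -0.037117
u(0.47) ≈ -0.0371

-0.0371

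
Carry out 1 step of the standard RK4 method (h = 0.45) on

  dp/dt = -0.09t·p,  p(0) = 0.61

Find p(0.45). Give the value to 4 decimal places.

0.6045

RK4: k1 = f(t_n, p_n); k2 = f(t_n + h/2, p_n + (h/2)·k1); k3 = f(t_n + h/2, p_n + (h/2)·k2); k4 = f(t_n + h, p_n + h·k3); p_{n+1} = p_n + (h/6)·(k1 + 2k2 + 2k3 + k4).
t=0.000000, p=0.610000:
  k1 = f(0.000000, 0.610000) = 0.000000
  k2 = f(0.225000, 0.610000) = -0.012353
  k3 = f(0.225000, 0.607221) = -0.012296
  k4 = f(0.450000, 0.604467) = -0.024481
  p ← 0.610000 + (0.45/6)·(k1 + 2k2 + 2k3 + k4) = 0.604467
p(0.45) ≈ 0.6045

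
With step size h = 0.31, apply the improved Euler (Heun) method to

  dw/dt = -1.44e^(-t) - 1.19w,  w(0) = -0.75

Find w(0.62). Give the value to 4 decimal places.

Heun: k1 = f(t_n, w_n); k2 = f(t_n + h, w_n + h·k1); w_{n+1} = w_n + (h/2)·(k1 + k2).
t=0.000000, w=-0.750000:
  k1 = f(0.000000, -0.750000) = -0.547500
  k2 = f(0.310000, -0.919725) = 0.038309
  w ← -0.750000 + (0.31/2)·(-0.547500 + 0.038309) = -0.828925
t=0.310000, w=-0.828925:
  k1 = f(0.310000, -0.828925) = -0.069743
  k2 = f(0.620000, -0.850545) = 0.237509
  w ← -0.828925 + (0.31/2)·(-0.069743 + 0.237509) = -0.802921
w(0.62) ≈ -0.8029

-0.8029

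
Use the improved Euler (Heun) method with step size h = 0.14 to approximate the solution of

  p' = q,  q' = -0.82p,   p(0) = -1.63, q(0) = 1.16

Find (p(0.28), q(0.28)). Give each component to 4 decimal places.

Heun on (p,q): k1 = f(t_n, state_n); k2 = f(t_n + h, state_n + h·k1); state_{n+1} = state_n + (h/2)·(k1 + k2).
0.000000: (-1.630000, 1.160000)
  k1 = (1.160000, 1.336600)
  predictor → (-1.467600, 1.347124)
  k2 = (1.347124, 1.203432)
  → (-1.454501, 1.337802)
0.140000: (-1.454501, 1.337802)
  k1 = (1.337802, 1.192691)
  predictor → (-1.267209, 1.504779)
  k2 = (1.504779, 1.039111)
  → (-1.255521, 1.494028)
(p(0.28), q(0.28)) ≈ (-1.2555, 1.4940)

-1.2555, 1.4940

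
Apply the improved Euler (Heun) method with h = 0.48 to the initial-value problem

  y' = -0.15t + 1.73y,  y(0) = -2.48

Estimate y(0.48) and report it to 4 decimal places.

-5.4117

Heun: k1 = f(t_n, y_n); k2 = f(t_n + h, y_n + h·k1); y_{n+1} = y_n + (h/2)·(k1 + k2).
t=0.000000, y=-2.480000:
  k1 = f(0.000000, -2.480000) = -4.290400
  k2 = f(0.480000, -4.539392) = -7.925148
  y ← -2.480000 + (0.48/2)·(-4.290400 + (-7.925148)) = -5.411732
y(0.48) ≈ -5.4117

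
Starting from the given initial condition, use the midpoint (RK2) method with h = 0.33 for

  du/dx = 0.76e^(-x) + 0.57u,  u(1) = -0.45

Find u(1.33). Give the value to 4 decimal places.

Midpoint: k1 = f(x_n, u_n); k2 = f(x_n + h/2, u_n + (h/2)·k1); u_{n+1} = u_n + h·k2.
x=1.000000, u=-0.450000:
  k1 = f(1.000000, -0.450000) = 0.023088
  k2 = f(1.165000, -0.446190) = -0.017267
  u ← -0.450000 + 0.33·(-0.017267) = -0.455698
u(1.33) ≈ -0.4557

-0.4557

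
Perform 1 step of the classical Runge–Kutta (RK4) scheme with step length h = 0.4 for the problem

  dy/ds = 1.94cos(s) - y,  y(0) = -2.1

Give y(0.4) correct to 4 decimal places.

RK4: k1 = f(s_n, y_n); k2 = f(s_n + h/2, y_n + (h/2)·k1); k3 = f(s_n + h/2, y_n + (h/2)·k2); k4 = f(s_n + h, y_n + h·k3); y_{n+1} = y_n + (h/6)·(k1 + 2k2 + 2k3 + k4).
s=0.000000, y=-2.100000:
  k1 = f(0.000000, -2.100000) = 4.040000
  k2 = f(0.200000, -1.292000) = 3.193329
  k3 = f(0.200000, -1.461334) = 3.362663
  k4 = f(0.400000, -0.754935) = 2.541793
  y ← -2.100000 + (0.4/6)·(k1 + 2k2 + 2k3 + k4) = -0.787081
y(0.4) ≈ -0.7871

-0.7871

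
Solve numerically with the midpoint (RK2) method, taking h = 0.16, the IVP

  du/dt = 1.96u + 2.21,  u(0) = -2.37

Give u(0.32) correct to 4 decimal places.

Midpoint: k1 = f(t_n, u_n); k2 = f(t_n + h/2, u_n + (h/2)·k1); u_{n+1} = u_n + h·k2.
t=0.000000, u=-2.370000:
  k1 = f(0.000000, -2.370000) = -2.435200
  k2 = f(0.080000, -2.564816) = -2.817039
  u ← -2.370000 + 0.16·(-2.817039) = -2.820726
t=0.160000, u=-2.820726:
  k1 = f(0.160000, -2.820726) = -3.318624
  k2 = f(0.240000, -3.086216) = -3.838984
  u ← -2.820726 + 0.16·(-3.838984) = -3.434964
u(0.32) ≈ -3.4350

-3.4350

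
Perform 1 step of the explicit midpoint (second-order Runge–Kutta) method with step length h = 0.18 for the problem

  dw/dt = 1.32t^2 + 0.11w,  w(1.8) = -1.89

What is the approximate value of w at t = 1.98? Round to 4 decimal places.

Midpoint: k1 = f(t_n, w_n); k2 = f(t_n + h/2, w_n + (h/2)·k1); w_{n+1} = w_n + h·k2.
t=1.800000, w=-1.890000:
  k1 = f(1.800000, -1.890000) = 4.068900
  k2 = f(1.890000, -1.523799) = 4.547554
  w ← -1.890000 + 0.18·4.547554 = -1.071440
w(1.98) ≈ -1.0714

-1.0714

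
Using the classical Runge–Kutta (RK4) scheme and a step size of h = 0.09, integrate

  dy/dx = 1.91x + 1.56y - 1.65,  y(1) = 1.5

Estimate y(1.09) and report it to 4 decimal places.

RK4: k1 = f(x_n, y_n); k2 = f(x_n + h/2, y_n + (h/2)·k1); k3 = f(x_n + h/2, y_n + (h/2)·k2); k4 = f(x_n + h, y_n + h·k3); y_{n+1} = y_n + (h/6)·(k1 + 2k2 + 2k3 + k4).
x=1.000000, y=1.500000:
  k1 = f(1.000000, 1.500000) = 2.600000
  k2 = f(1.045000, 1.617000) = 2.868470
  k3 = f(1.045000, 1.629081) = 2.887317
  k4 = f(1.090000, 1.759858) = 3.177279
  y ← 1.500000 + (0.09/6)·(k1 + 2k2 + 2k3 + k4) = 1.759333
y(1.09) ≈ 1.7593

1.7593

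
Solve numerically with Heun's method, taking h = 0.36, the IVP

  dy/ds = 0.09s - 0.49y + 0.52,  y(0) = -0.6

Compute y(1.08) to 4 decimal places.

Heun: k1 = f(s_n, y_n); k2 = f(s_n + h, y_n + h·k1); y_{n+1} = y_n + (h/2)·(k1 + k2).
s=0.000000, y=-0.600000:
  k1 = f(0.000000, -0.600000) = 0.814000
  k2 = f(0.360000, -0.306960) = 0.702810
  y ← -0.600000 + (0.36/2)·(0.814000 + 0.702810) = -0.326974
s=0.360000, y=-0.326974:
  k1 = f(0.360000, -0.326974) = 0.712617
  k2 = f(0.720000, -0.070432) = 0.619312
  y ← -0.326974 + (0.36/2)·(0.712617 + 0.619312) = -0.087227
s=0.720000, y=-0.087227:
  k1 = f(0.720000, -0.087227) = 0.627541
  k2 = f(1.080000, 0.138688) = 0.549243
  y ← -0.087227 + (0.36/2)·(0.627541 + 0.549243) = 0.124594
y(1.08) ≈ 0.1246

0.1246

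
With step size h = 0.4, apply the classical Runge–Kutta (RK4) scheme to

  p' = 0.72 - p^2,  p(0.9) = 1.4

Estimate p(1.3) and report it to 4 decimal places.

RK4: k1 = f(s_n, p_n); k2 = f(s_n + h/2, p_n + (h/2)·k1); k3 = f(s_n + h/2, p_n + (h/2)·k2); k4 = f(s_n + h, p_n + h·k3); p_{n+1} = p_n + (h/6)·(k1 + 2k2 + 2k3 + k4).
s=0.900000, p=1.400000:
  k1 = f(0.900000, 1.400000) = -1.240000
  k2 = f(1.100000, 1.152000) = -0.607104
  k3 = f(1.100000, 1.278579) = -0.914765
  k4 = f(1.300000, 1.034094) = -0.349351
  p ← 1.400000 + (0.4/6)·(k1 + 2k2 + 2k3 + k4) = 1.091127
p(1.3) ≈ 1.0911

1.0911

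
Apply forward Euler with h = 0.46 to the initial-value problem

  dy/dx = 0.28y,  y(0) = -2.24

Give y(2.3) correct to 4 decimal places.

Euler: y_{n+1} = y_n + h·f(x_n, y_n).
x=0.000000, y=-2.240000: f=-0.627200 → y ← -2.240000 + 0.46·(-0.627200) = -2.528512
x=0.460000, y=-2.528512: f=-0.707983 → y ← -2.528512 + 0.46·(-0.707983) = -2.854184
x=0.920000, y=-2.854184: f=-0.799172 → y ← -2.854184 + 0.46·(-0.799172) = -3.221803
x=1.380000, y=-3.221803: f=-0.902105 → y ← -3.221803 + 0.46·(-0.902105) = -3.636772
x=1.840000, y=-3.636772: f=-1.018296 → y ← -3.636772 + 0.46·(-1.018296) = -4.105188
y(2.3) ≈ -4.1052

-4.1052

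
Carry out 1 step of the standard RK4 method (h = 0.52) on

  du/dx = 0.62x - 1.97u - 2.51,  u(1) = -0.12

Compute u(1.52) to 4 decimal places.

RK4: k1 = f(x_n, u_n); k2 = f(x_n + h/2, u_n + (h/2)·k1); k3 = f(x_n + h/2, u_n + (h/2)·k2); k4 = f(x_n + h, u_n + h·k3); u_{n+1} = u_n + (h/6)·(k1 + 2k2 + 2k3 + k4).
x=1.000000, u=-0.120000:
  k1 = f(1.000000, -0.120000) = -1.653600
  k2 = f(1.260000, -0.549936) = -0.645426
  k3 = f(1.260000, -0.287811) = -1.161813
  k4 = f(1.520000, -0.724143) = -0.141039
  u ← -0.120000 + (0.52/6)·(k1 + 2k2 + 2k3 + k4) = -0.588790
u(1.52) ≈ -0.5888

-0.5888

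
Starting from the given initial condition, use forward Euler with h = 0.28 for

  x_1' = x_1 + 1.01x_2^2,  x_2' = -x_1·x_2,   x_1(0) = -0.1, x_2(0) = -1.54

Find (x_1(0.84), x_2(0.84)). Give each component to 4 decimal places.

Euler on (x_1,x_2): x_1_{n+1} = x_1_n + h·x_1', x_2_{n+1} = x_2_n + h·x_2'.
0.000000: (-0.100000, -1.540000); f=(2.295316, -0.154000) → (0.542688, -1.583120)
0.280000: (0.542688, -1.583120); f=(3.074020, 0.859141) → (1.403414, -1.342561)
0.560000: (1.403414, -1.342561); f=(3.223908, 1.884168) → (2.306108, -0.814993)
(x_1(0.84), x_2(0.84)) ≈ (2.3061, -0.8150)

2.3061, -0.8150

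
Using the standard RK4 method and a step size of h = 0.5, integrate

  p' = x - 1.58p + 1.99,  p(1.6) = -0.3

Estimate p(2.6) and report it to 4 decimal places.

RK4: k1 = f(x_n, p_n); k2 = f(x_n + h/2, p_n + (h/2)·k1); k3 = f(x_n + h/2, p_n + (h/2)·k2); k4 = f(x_n + h, p_n + h·k3); p_{n+1} = p_n + (h/6)·(k1 + 2k2 + 2k3 + k4).
x=1.600000, p=-0.300000:
  k1 = f(1.600000, -0.300000) = 4.064000
  k2 = f(1.850000, 0.716000) = 2.708720
  k3 = f(1.850000, 0.377180) = 3.244056
  k4 = f(2.100000, 1.322028) = 2.001196
  p ← -0.300000 + (0.5/6)·(k1 + 2k2 + 2k3 + k4) = 1.197562
x=2.100000, p=1.197562:
  k1 = f(2.100000, 1.197562) = 2.197852
  k2 = f(2.350000, 1.747025) = 1.579700
  k3 = f(2.350000, 1.592487) = 1.823870
  k4 = f(2.600000, 2.109497) = 1.256994
  p ← 1.197562 + (0.5/6)·(k1 + 2k2 + 2k3 + k4) = 2.052728
p(2.6) ≈ 2.0527

2.0527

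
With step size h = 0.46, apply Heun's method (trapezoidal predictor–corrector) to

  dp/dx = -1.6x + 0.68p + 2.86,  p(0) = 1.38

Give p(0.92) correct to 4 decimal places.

Heun: k1 = f(x_n, p_n); k2 = f(x_n + h, p_n + h·k1); p_{n+1} = p_n + (h/2)·(k1 + k2).
x=0.000000, p=1.380000:
  k1 = f(0.000000, 1.380000) = 3.798400
  k2 = f(0.460000, 3.127264) = 4.250540
  p ← 1.380000 + (0.46/2)·(3.798400 + 4.250540) = 3.231256
x=0.460000, p=3.231256:
  k1 = f(0.460000, 3.231256) = 4.321254
  k2 = f(0.920000, 5.219033) = 4.936942
  p ← 3.231256 + (0.46/2)·(4.321254 + 4.936942) = 5.360641
p(0.92) ≈ 5.3606

5.3606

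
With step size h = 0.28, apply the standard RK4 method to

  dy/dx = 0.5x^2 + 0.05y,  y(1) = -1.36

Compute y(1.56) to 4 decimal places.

RK4: k1 = f(x_n, y_n); k2 = f(x_n + h/2, y_n + (h/2)·k1); k3 = f(x_n + h/2, y_n + (h/2)·k2); k4 = f(x_n + h, y_n + h·k3); y_{n+1} = y_n + (h/6)·(k1 + 2k2 + 2k3 + k4).
x=1.000000, y=-1.360000:
  k1 = f(1.000000, -1.360000) = 0.432000
  k2 = f(1.140000, -1.299520) = 0.584824
  k3 = f(1.140000, -1.278125) = 0.585894
  k4 = f(1.280000, -1.195950) = 0.759403
  y ← -1.360000 + (0.28/6)·(k1 + 2k2 + 2k3 + k4) = -1.195134
x=1.280000, y=-1.195134:
  k1 = f(1.280000, -1.195134) = 0.759443
  k2 = f(1.420000, -1.088812) = 0.953759
  k3 = f(1.420000, -1.061608) = 0.955120
  k4 = f(1.560000, -0.927701) = 1.170415
  y ← -1.195134 + (0.28/6)·(k1 + 2k2 + 2k3 + k4) = -0.926912
y(1.56) ≈ -0.9269

-0.9269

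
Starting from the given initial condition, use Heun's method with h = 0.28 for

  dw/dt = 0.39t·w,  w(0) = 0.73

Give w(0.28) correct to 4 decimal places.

Heun: k1 = f(t_n, w_n); k2 = f(t_n + h, w_n + h·k1); w_{n+1} = w_n + (h/2)·(k1 + k2).
t=0.000000, w=0.730000:
  k1 = f(0.000000, 0.730000) = 0.000000
  k2 = f(0.280000, 0.730000) = 0.079716
  w ← 0.730000 + (0.28/2)·(0.000000 + 0.079716) = 0.741160
w(0.28) ≈ 0.7412

0.7412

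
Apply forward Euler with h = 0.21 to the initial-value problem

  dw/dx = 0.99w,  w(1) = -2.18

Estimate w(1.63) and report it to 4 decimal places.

-3.8419

Euler: w_{n+1} = w_n + h·f(x_n, w_n).
x=1.000000, w=-2.180000: f=-2.158200 → w ← -2.180000 + 0.21·(-2.158200) = -2.633222
x=1.210000, w=-2.633222: f=-2.606890 → w ← -2.633222 + 0.21·(-2.606890) = -3.180669
x=1.420000, w=-3.180669: f=-3.148862 → w ← -3.180669 + 0.21·(-3.148862) = -3.841930
w(1.63) ≈ -3.8419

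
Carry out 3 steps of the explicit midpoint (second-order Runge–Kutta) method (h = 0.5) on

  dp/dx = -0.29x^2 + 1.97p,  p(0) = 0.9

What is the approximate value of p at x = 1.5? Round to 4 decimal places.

12.9653

Midpoint: k1 = f(x_n, p_n); k2 = f(x_n + h/2, p_n + (h/2)·k1); p_{n+1} = p_n + h·k2.
x=0.000000, p=0.900000:
  k1 = f(0.000000, 0.900000) = 1.773000
  k2 = f(0.250000, 1.343250) = 2.628078
  p ← 0.900000 + 0.5·2.628078 = 2.214039
x=0.500000, p=2.214039:
  k1 = f(0.500000, 2.214039) = 4.289156
  k2 = f(0.750000, 3.286328) = 6.310941
  p ← 2.214039 + 0.5·6.310941 = 5.369509
x=1.000000, p=5.369509:
  k1 = f(1.000000, 5.369509) = 10.287933
  k2 = f(1.250000, 7.941492) = 15.191615
  p ← 5.369509 + 0.5·15.191615 = 12.965317
p(1.5) ≈ 12.9653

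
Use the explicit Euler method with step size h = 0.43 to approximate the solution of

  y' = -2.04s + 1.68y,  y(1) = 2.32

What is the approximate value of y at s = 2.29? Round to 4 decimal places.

Euler: y_{n+1} = y_n + h·f(s_n, y_n).
s=1.000000, y=2.320000: f=1.857600 → y ← 2.320000 + 0.43·1.857600 = 3.118768
s=1.430000, y=3.118768: f=2.322330 → y ← 3.118768 + 0.43·2.322330 = 4.117370
s=1.860000, y=4.117370: f=3.122782 → y ← 4.117370 + 0.43·3.122782 = 5.460166
y(2.29) ≈ 5.4602

5.4602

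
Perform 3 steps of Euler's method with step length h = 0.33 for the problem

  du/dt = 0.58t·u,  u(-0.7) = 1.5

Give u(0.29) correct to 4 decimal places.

1.1978

Euler: u_{n+1} = u_n + h·f(t_n, u_n).
t=-0.700000, u=1.500000: f=-0.609000 → u ← 1.500000 + 0.33·(-0.609000) = 1.299030
t=-0.370000, u=1.299030: f=-0.278772 → u ← 1.299030 + 0.33·(-0.278772) = 1.207035
t=-0.040000, u=1.207035: f=-0.028003 → u ← 1.207035 + 0.33·(-0.028003) = 1.197794
u(0.29) ≈ 1.1978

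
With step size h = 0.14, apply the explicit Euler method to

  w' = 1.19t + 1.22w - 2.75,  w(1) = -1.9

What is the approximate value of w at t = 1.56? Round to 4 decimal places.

-4.5376

Euler: w_{n+1} = w_n + h·f(t_n, w_n).
t=1.000000, w=-1.900000: f=-3.878000 → w ← -1.900000 + 0.14·(-3.878000) = -2.442920
t=1.140000, w=-2.442920: f=-4.373762 → w ← -2.442920 + 0.14·(-4.373762) = -3.055247
t=1.280000, w=-3.055247: f=-4.954201 → w ← -3.055247 + 0.14·(-4.954201) = -3.748835
t=1.420000, w=-3.748835: f=-5.633779 → w ← -3.748835 + 0.14·(-5.633779) = -4.537564
w(1.56) ≈ -4.5376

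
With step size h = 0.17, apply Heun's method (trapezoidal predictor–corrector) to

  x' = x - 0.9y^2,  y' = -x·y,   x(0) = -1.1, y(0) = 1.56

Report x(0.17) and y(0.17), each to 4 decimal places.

Heun on (x,y): k1 = f(t_n, state_n); k2 = f(t_n + h, state_n + h·k1); state_{n+1} = state_n + (h/2)·(k1 + k2).
0.000000: (-1.100000, 1.560000)
  k1 = (-3.290240, 1.716000)
  predictor → (-1.659341, 1.851720)
  k2 = (-4.745321, 3.072635)
  → (-1.783023, 1.967034)
(x(0.17), y(0.17)) ≈ (-1.7830, 1.9670)

-1.7830, 1.9670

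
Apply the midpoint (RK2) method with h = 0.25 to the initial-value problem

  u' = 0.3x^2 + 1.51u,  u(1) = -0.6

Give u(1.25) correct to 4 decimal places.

Midpoint: k1 = f(x_n, u_n); k2 = f(x_n + h/2, u_n + (h/2)·k1); u_{n+1} = u_n + h·k2.
x=1.000000, u=-0.600000:
  k1 = f(1.000000, -0.600000) = -0.606000
  k2 = f(1.125000, -0.675750) = -0.640695
  u ← -0.600000 + 0.25·(-0.640695) = -0.760174
u(1.25) ≈ -0.7602

-0.7602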